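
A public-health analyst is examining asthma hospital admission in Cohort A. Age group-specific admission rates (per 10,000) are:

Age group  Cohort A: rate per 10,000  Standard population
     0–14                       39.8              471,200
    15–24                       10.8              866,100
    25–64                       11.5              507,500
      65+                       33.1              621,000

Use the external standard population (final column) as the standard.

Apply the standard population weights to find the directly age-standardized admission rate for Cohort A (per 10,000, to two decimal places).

Standard total = 2,465,800; weights = 0.1911, 0.3512, 0.2058, 0.2518.
Standardized rate: 0.1911×39.8 + 0.3512×10.8 + 0.2058×11.5 + 0.2518×33.1 = 22.1020 per 10,000.

22.10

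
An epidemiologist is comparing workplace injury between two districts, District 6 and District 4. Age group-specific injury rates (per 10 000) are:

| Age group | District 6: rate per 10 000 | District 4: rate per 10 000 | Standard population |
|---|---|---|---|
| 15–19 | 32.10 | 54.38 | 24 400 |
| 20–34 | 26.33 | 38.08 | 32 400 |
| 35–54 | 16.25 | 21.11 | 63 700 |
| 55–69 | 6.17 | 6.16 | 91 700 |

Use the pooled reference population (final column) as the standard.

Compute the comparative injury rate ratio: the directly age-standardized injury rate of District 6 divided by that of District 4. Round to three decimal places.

0.724

Standard total = 212 200; weights = 0.1150, 0.1527, 0.3002, 0.4321.
District 6: 0.1150×32.10 + 0.1527×26.33 + 0.3002×16.25 + 0.4321×6.17 = 15.2556 per 10 000.
District 4: 0.1150×54.38 + 0.1527×38.08 + 0.3002×21.11 + 0.4321×6.16 = 21.0662 per 10 000.
Ratio = 15.2556 ÷ 21.0662 = 0.72418.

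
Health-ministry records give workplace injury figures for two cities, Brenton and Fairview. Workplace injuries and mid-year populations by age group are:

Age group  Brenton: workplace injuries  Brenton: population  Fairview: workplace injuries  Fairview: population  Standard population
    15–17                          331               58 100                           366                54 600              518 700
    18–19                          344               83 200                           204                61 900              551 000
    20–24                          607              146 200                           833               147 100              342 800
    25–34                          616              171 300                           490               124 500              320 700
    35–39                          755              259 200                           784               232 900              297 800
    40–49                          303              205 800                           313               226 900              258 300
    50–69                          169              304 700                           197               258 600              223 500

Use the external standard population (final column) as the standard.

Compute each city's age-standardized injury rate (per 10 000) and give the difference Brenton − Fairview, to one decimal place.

Age-specific rates per 10 000 for Brenton: 56.97, 41.35, 41.52, 35.96, 29.13, 14.72, 5.55.
For Fairview: 67.03, 32.96, 56.63, 39.36, 33.66, 13.79, 7.62.
Standard total = 2 512 800; weights = 0.2064, 0.2193, 0.1364, 0.1276, 0.1185, 0.1028, 0.0889.
Brenton: 0.2064×56.97 + 0.2193×41.35 + 0.1364×41.52 + 0.1276×35.96 + 0.1185×29.13 + 0.1028×14.72 + 0.0889×5.55 = 36.5387 per 10 000.
Fairview: 0.2064×67.03 + 0.2193×32.96 + 0.1364×56.63 + 0.1276×39.36 + 0.1185×33.66 + 0.1028×13.79 + 0.0889×7.62 = 39.8971 per 10 000.
Difference = 36.5387 − 39.8971 = -3.3584.

-3.4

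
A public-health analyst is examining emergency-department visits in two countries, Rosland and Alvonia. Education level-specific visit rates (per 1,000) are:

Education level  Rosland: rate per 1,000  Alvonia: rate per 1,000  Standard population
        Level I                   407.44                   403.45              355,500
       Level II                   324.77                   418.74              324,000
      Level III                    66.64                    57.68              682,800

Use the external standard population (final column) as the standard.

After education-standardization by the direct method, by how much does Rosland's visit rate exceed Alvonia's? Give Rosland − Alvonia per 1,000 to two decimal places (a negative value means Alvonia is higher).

Standard total = 1,362,300; weights = 0.2610, 0.2378, 0.5012.
Rosland: 0.2610×407.44 + 0.2378×324.77 + 0.5012×66.64 = 216.9656 per 1,000.
Alvonia: 0.2610×403.45 + 0.2378×418.74 + 0.5012×57.68 = 233.7827 per 1,000.
Difference = 216.9656 − 233.7827 = -16.8171.

-16.82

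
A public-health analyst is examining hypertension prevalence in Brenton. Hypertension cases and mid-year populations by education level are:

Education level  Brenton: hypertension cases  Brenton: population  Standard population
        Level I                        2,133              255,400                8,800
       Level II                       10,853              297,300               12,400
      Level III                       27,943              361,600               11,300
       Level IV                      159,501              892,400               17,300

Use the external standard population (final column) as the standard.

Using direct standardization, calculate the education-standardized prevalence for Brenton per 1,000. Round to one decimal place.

Education-specific rates per 1,000 for Brenton: 8.352, 36.505, 77.276, 178.733.
Standard total = 49,800; weights = 0.1767, 0.2490, 0.2269, 0.3474.
Standardized rate: 0.1767×8.352 + 0.2490×36.505 + 0.2269×77.276 + 0.3474×178.733 = 90.1898 per 1,000.

90.2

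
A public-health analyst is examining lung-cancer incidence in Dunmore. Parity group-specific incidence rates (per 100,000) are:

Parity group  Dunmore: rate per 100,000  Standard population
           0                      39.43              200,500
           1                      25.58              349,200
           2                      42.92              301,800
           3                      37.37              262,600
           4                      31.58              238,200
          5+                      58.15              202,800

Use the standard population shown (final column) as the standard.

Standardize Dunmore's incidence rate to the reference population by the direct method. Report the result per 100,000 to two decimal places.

37.89

Standard total = 1,555,100; weights = 0.1289, 0.2246, 0.1941, 0.1689, 0.1532, 0.1304.
Standardized rate: 0.1289×39.43 + 0.2246×25.58 + 0.1941×42.92 + 0.1689×37.37 + 0.1532×31.58 + 0.1304×58.15 = 37.8883 per 100,000.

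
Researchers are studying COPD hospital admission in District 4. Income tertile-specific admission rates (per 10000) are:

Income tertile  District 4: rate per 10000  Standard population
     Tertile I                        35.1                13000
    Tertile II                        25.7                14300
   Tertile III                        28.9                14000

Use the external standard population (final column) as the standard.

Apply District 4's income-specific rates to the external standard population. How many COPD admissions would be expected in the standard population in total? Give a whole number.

123

Expected COPD admissions = Σ (standard pop × income-specific rate ÷ 10000)
= 13000×35.1/10000 + 14300×25.7/10000 + 14000×28.9/10000
= 45.63 + 36.75 + 40.46 = 122.84.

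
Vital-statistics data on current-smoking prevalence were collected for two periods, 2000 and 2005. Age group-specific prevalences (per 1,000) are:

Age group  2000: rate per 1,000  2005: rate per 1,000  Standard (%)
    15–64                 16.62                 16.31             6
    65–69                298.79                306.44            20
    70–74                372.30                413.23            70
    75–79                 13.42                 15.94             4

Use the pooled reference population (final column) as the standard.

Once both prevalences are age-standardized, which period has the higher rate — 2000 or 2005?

2005

Standard weights: 0.06, 0.20, 0.70, 0.04.
2000: 0.0600×16.62 + 0.2000×298.79 + 0.7000×372.30 + 0.0400×13.42 = 321.9020 per 1,000.
2005: 0.0600×16.31 + 0.2000×306.44 + 0.7000×413.23 + 0.0400×15.94 = 352.1652 per 1,000.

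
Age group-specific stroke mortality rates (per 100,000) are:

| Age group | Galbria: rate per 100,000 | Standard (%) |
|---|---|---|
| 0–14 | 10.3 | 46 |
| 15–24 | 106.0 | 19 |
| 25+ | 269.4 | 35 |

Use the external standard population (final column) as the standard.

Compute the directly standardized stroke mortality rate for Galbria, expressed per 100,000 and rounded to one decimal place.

119.2

Standard weights: 0.46, 0.19, 0.35.
Standardized rate: 0.4600×10.3 + 0.1900×106.0 + 0.3500×269.4 = 119.1680 per 100,000.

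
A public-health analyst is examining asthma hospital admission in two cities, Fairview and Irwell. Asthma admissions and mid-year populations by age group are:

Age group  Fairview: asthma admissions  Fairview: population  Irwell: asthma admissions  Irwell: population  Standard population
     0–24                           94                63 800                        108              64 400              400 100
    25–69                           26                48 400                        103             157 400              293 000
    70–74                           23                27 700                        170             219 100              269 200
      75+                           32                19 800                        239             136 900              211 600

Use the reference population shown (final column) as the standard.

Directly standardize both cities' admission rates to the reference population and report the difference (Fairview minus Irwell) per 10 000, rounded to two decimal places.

-1.10

Age-specific rates per 10 000 for Fairview: 14.73, 5.37, 8.30, 16.16.
For Irwell: 16.77, 6.54, 7.76, 17.46.
Standard total = 1 173 900; weights = 0.3408, 0.2496, 0.2293, 0.1803.
Fairview: 0.3408×14.73 + 0.2496×5.37 + 0.2293×8.30 + 0.1803×16.16 = 11.1797 per 10 000.
Irwell: 0.3408×16.77 + 0.2496×6.54 + 0.2293×7.76 + 0.1803×17.46 = 12.2753 per 10 000.
Difference = 11.1797 − 12.2753 = -1.0955.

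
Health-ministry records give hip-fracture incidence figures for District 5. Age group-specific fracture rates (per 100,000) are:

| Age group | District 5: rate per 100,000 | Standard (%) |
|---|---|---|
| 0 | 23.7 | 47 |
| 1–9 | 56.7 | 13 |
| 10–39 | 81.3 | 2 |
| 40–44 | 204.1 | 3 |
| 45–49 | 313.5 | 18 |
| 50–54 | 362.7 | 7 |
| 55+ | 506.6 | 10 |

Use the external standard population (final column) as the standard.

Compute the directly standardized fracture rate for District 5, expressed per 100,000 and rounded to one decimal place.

Standard weights: 0.47, 0.13, 0.02, 0.03, 0.18, 0.07, 0.10.
Standardized rate: 0.4700×23.7 + 0.1300×56.7 + 0.0200×81.3 + 0.0300×204.1 + 0.1800×313.5 + 0.0700×362.7 + 0.1000×506.6 = 158.7380 per 100,000.

158.7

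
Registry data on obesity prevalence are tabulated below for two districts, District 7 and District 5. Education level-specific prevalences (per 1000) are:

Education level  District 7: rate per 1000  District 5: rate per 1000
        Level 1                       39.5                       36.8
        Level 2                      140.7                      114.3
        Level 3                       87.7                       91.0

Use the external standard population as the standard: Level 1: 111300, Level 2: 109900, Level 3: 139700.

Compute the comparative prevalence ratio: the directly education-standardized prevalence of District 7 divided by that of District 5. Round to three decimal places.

Standard total = 360900; weights = 0.3084, 0.3045, 0.3871.
District 7: 0.3084×39.5 + 0.3045×140.7 + 0.3871×87.7 = 88.9747 per 1000.
District 5: 0.3084×36.8 + 0.3045×114.3 + 0.3871×91.0 = 81.3802 per 1000.
Ratio = 88.9747 ÷ 81.3802 = 1.09332.

1.093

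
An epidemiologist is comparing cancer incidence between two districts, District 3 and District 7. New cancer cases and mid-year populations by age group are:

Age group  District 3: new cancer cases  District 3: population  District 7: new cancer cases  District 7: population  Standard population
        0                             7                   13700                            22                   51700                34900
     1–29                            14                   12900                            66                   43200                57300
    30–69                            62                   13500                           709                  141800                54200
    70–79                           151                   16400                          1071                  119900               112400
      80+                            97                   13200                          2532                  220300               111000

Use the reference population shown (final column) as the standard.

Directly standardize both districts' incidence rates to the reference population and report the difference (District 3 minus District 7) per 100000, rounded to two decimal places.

-128.08

Age-specific rates per 100000 for District 3: 51.09, 108.53, 459.26, 920.73, 734.85.
For District 7: 42.55, 152.78, 500.00, 893.24, 1149.34.
Standard total = 369800; weights = 0.0944, 0.1549, 0.1466, 0.3039, 0.3002.
District 3: 0.0944×51.09 + 0.1549×108.53 + 0.1466×459.26 + 0.3039×920.73 + 0.3002×734.85 = 589.3783 per 100000.
District 7: 0.0944×42.55 + 0.1549×152.78 + 0.1466×500.00 + 0.3039×893.24 + 0.3002×1149.34 = 717.4605 per 100000.
Difference = 589.3783 − 717.4605 = -128.0822.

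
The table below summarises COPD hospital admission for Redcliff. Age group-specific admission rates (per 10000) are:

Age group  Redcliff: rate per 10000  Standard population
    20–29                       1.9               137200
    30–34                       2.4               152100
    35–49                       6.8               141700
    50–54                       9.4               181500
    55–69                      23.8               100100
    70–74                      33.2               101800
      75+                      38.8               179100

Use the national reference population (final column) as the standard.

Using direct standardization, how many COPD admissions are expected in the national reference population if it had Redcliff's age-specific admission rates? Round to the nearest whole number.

1601

Expected COPD admissions = Σ (standard pop × age-specific rate ÷ 10000)
= 137200×1.9/10000 + 152100×2.4/10000 + 141700×6.8/10000 + 181500×9.4/10000 + 100100×23.8/10000 + 101800×33.2/10000 + 179100×38.8/10000
= 26.07 + 36.50 + 96.36 + 170.61 + 238.24 + 337.98 + 694.91 = 1600.66.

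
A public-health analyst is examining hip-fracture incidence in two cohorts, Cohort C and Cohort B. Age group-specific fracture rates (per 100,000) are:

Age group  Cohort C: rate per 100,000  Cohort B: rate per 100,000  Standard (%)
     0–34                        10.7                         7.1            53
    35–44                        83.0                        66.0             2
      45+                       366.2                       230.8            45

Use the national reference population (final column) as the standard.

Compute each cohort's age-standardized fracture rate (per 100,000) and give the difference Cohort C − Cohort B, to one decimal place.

63.2

Standard weights: 0.53, 0.02, 0.45.
Cohort C: 0.5300×10.7 + 0.0200×83.0 + 0.4500×366.2 = 172.1210 per 100,000.
Cohort B: 0.5300×7.1 + 0.0200×66.0 + 0.4500×230.8 = 108.9430 per 100,000.
Difference = 172.1210 − 108.9430 = 63.1780.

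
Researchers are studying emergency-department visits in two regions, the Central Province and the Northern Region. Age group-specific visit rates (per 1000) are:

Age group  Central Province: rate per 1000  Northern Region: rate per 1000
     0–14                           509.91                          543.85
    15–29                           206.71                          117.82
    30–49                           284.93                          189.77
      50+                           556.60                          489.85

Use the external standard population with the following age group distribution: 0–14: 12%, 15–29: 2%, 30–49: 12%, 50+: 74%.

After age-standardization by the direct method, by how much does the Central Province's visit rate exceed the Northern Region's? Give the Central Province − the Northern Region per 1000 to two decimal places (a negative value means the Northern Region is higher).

Standard weights: 0.12, 0.02, 0.12, 0.74.
The Central Province: 0.1200×509.91 + 0.0200×206.71 + 0.1200×284.93 + 0.7400×556.60 = 511.3990 per 1000.
The Northern Region: 0.1200×543.85 + 0.0200×117.82 + 0.1200×189.77 + 0.7400×489.85 = 452.8798 per 1000.
Difference = 511.3990 − 452.8798 = 58.5192.

58.52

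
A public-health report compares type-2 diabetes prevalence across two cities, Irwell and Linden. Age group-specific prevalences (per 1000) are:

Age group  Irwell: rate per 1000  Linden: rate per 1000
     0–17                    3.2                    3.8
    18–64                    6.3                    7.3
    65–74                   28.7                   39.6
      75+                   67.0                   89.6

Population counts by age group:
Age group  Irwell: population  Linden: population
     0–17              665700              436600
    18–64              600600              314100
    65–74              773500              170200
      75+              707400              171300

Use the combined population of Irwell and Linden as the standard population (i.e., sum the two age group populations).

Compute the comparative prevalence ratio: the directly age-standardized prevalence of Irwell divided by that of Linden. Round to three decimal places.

0.750

Combined standard total = 3839400; weights = 0.2871, 0.2382, 0.2458, 0.2289.
Irwell: 0.2871×3.2 + 0.2382×6.3 + 0.2458×28.7 + 0.2289×67.0 = 24.8078 per 1000.
Linden: 0.2871×3.8 + 0.2382×7.3 + 0.2458×39.6 + 0.2289×89.6 = 33.0698 per 1000.
Ratio = 24.8078 ÷ 33.0698 = 0.75017.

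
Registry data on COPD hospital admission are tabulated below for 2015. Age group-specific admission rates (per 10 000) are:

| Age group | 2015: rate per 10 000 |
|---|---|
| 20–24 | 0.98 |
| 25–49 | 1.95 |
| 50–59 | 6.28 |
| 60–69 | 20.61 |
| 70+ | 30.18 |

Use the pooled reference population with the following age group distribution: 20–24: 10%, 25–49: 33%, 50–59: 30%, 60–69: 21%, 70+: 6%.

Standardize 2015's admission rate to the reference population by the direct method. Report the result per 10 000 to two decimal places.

8.76

Standard weights: 0.10, 0.33, 0.30, 0.21, 0.06.
Standardized rate: 0.1000×0.98 + 0.3300×1.95 + 0.3000×6.28 + 0.2100×20.61 + 0.0600×30.18 = 8.7644 per 10 000.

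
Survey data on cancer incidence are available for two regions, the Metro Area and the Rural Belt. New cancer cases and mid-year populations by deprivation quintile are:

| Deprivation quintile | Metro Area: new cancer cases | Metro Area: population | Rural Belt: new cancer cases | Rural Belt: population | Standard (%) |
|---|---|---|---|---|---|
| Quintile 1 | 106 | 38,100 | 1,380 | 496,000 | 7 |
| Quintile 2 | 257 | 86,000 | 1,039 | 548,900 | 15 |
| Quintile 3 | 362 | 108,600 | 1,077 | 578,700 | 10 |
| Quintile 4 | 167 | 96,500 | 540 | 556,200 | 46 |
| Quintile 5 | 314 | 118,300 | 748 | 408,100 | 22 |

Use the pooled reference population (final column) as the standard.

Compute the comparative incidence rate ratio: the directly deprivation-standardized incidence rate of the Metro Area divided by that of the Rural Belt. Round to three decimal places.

1.556

Deprivation-specific rates per 100,000 for the Metro Area: 278.22, 298.84, 333.33, 173.06, 265.43.
For the Rural Belt: 278.23, 189.29, 186.11, 97.09, 183.29.
Standard weights: 0.07, 0.15, 0.10, 0.46, 0.22.
The Metro Area: 0.0700×278.22 + 0.1500×298.84 + 0.1000×333.33 + 0.4600×173.06 + 0.2200×265.43 = 235.6341 per 100,000.
The Rural Belt: 0.0700×278.23 + 0.1500×189.29 + 0.1000×186.11 + 0.4600×97.09 + 0.2200×183.29 = 151.4633 per 100,000.
Ratio = 235.6341 ÷ 151.4633 = 1.55572.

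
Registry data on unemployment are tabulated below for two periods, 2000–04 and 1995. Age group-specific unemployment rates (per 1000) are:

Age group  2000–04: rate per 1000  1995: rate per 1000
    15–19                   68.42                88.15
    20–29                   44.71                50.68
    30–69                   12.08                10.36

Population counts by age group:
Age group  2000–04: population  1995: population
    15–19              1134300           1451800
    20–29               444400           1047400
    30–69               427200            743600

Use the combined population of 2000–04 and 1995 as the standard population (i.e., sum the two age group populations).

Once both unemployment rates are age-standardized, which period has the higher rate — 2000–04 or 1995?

Combined standard total = 5248700; weights = 0.4927, 0.2842, 0.2231.
2000–04: 0.4927×68.42 + 0.2842×44.71 + 0.2231×12.08 = 49.1136 per 1000.
1995: 0.4927×88.15 + 0.2842×50.68 + 0.2231×10.36 = 60.1480 per 1000.

1995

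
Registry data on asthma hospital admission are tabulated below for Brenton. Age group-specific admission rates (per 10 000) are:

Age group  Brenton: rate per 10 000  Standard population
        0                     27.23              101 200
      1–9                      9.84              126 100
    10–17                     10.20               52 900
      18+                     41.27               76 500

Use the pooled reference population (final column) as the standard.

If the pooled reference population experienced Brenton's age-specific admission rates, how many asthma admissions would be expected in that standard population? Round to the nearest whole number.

769

Expected asthma admissions = Σ (standard pop × age-specific rate ÷ 10 000)
= 101 200×27.23/10 000 + 126 100×9.84/10 000 + 52 900×10.20/10 000 + 76 500×41.27/10 000
= 275.57 + 124.08 + 53.96 + 315.72 = 769.32.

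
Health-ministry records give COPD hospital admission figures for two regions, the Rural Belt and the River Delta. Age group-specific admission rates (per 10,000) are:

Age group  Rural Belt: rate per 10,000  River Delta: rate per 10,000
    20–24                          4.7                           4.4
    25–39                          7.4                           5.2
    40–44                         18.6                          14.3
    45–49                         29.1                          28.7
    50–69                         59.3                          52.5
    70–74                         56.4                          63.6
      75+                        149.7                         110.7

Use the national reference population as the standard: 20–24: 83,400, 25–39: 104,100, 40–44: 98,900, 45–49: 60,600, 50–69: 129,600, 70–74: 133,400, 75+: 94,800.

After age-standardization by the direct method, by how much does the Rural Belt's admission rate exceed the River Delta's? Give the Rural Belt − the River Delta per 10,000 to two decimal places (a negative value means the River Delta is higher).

Standard total = 704,800; weights = 0.1183, 0.1477, 0.1403, 0.0860, 0.1839, 0.1893, 0.1345.
The Rural Belt: 0.1183×4.7 + 0.1477×7.4 + 0.1403×18.6 + 0.0860×29.1 + 0.1839×59.3 + 0.1893×56.4 + 0.1345×149.7 = 48.4760 per 10,000.
The River Delta: 0.1183×4.4 + 0.1477×5.2 + 0.1403×14.3 + 0.0860×28.7 + 0.1839×52.5 + 0.1893×63.6 + 0.1345×110.7 = 42.3445 per 10,000.
Difference = 48.4760 − 42.3445 = 6.1316.

6.13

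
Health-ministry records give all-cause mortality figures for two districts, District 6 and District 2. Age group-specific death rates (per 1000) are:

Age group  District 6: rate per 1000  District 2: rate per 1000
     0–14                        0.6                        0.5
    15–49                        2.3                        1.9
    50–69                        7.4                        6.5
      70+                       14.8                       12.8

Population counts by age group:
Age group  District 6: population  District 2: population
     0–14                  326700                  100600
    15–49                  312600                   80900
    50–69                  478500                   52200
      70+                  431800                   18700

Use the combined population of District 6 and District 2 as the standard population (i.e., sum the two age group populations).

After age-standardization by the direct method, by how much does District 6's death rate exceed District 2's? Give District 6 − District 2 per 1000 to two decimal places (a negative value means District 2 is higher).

0.88

Combined standard total = 1802000; weights = 0.2371, 0.2184, 0.2945, 0.2500.
District 6: 0.2371×0.6 + 0.2184×2.3 + 0.2945×7.4 + 0.2500×14.8 = 6.5239 per 1000.
District 2: 0.2371×0.5 + 0.2184×1.9 + 0.2945×6.5 + 0.2500×12.8 = 5.6478 per 1000.
Difference = 6.5239 − 5.6478 = 0.8761.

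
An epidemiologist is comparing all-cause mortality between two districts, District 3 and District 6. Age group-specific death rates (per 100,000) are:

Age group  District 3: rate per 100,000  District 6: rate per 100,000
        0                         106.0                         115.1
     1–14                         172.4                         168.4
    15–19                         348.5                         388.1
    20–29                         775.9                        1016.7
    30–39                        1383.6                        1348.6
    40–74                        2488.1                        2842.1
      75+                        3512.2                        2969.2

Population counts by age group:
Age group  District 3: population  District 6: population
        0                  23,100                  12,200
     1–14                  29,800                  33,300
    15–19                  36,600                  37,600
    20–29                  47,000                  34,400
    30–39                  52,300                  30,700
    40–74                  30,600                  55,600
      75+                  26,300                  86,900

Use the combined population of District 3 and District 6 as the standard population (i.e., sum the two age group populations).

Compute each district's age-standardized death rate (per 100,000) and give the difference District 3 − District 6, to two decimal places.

Combined standard total = 536,400; weights = 0.0658, 0.1176, 0.1383, 0.1518, 0.1547, 0.1607, 0.2110.
District 3: 0.0658×106.0 + 0.1176×172.4 + 0.1383×348.5 + 0.1518×775.9 + 0.1547×1383.6 + 0.1607×2488.1 + 0.2110×3512.2 = 1548.3431 per 100,000.
District 6: 0.0658×115.1 + 0.1176×168.4 + 0.1383×388.1 + 0.1518×1016.7 + 0.1547×1348.6 + 0.1607×2842.1 + 0.2110×2969.2 = 1527.3709 per 100,000.
Difference = 1548.3431 − 1527.3709 = 20.9723.

20.97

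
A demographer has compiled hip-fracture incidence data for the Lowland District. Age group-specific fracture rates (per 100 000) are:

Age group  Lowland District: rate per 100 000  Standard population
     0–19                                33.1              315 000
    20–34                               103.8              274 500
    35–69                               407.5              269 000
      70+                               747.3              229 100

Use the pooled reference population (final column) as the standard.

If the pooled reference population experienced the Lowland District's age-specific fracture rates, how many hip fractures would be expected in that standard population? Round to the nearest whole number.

3197

Expected hip fractures = Σ (standard pop × age-specific rate ÷ 100 000)
= 315 000×33.1/100 000 + 274 500×103.8/100 000 + 269 000×407.5/100 000 + 229 100×747.3/100 000
= 104.27 + 284.93 + 1096.17 + 1712.06 = 3197.44.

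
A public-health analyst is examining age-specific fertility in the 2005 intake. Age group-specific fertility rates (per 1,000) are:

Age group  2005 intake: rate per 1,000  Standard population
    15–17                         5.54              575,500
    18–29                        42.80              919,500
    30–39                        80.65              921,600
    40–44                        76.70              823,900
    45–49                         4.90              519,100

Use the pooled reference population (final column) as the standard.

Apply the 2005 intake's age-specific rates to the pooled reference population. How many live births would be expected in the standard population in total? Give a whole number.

Expected live births = Σ (standard pop × age-specific rate ÷ 1,000)
= 575,500×5.54/1,000 + 919,500×42.80/1,000 + 921,600×80.65/1,000 + 823,900×76.70/1,000 + 519,100×4.90/1,000
= 3188.27 + 39354.60 + 74327.04 + 63193.13 + 2543.59 = 182606.63.

182607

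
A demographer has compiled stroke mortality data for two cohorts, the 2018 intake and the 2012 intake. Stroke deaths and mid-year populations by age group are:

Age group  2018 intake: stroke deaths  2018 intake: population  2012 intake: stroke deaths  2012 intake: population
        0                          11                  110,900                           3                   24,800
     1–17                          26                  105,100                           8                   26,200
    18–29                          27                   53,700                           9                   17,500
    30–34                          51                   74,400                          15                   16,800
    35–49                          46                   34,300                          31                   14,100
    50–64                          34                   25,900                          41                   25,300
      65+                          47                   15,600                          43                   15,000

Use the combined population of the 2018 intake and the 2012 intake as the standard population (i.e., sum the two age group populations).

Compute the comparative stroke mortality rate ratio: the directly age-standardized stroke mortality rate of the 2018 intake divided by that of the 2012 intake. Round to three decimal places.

0.816

Age-specific rates per 100,000 for the 2018 intake: 9.92, 24.74, 50.28, 68.55, 134.11, 131.27, 301.28.
For the 2012 intake: 12.10, 30.53, 51.43, 89.29, 219.86, 162.06, 286.67.
Combined standard total = 559,600; weights = 0.2425, 0.2346, 0.1272, 0.1630, 0.0865, 0.0915, 0.0547.
The 2018 intake: 0.2425×9.92 + 0.2346×24.74 + 0.1272×50.28 + 0.1630×68.55 + 0.0865×134.11 + 0.0915×131.27 + 0.0547×301.28 = 65.8632 per 100,000.
The 2012 intake: 0.2425×12.10 + 0.2346×30.53 + 0.1272×51.43 + 0.1630×89.29 + 0.0865×219.86 + 0.0915×162.06 + 0.0547×286.67 = 80.7106 per 100,000.
Ratio = 65.8632 ÷ 80.7106 = 0.81604.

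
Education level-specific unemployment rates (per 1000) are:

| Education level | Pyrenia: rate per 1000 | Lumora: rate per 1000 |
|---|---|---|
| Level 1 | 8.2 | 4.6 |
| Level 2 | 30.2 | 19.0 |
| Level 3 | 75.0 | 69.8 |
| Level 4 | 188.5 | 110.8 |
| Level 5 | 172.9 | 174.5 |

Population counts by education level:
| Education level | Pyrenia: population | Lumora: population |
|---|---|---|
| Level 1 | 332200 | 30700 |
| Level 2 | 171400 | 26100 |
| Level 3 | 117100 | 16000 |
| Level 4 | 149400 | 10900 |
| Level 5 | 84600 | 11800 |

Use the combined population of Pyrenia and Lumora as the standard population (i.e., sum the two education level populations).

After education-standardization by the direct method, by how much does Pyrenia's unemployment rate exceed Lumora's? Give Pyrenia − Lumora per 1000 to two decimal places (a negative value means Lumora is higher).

17.38

Combined standard total = 950200; weights = 0.3819, 0.2079, 0.1401, 0.1687, 0.1015.
Pyrenia: 0.3819×8.2 + 0.2079×30.2 + 0.1401×75.0 + 0.1687×188.5 + 0.1015×172.9 = 69.2558 per 1000.
Lumora: 0.3819×4.6 + 0.2079×19.0 + 0.1401×69.8 + 0.1687×110.8 + 0.1015×174.5 = 51.8788 per 1000.
Difference = 69.2558 − 51.8788 = 17.3770.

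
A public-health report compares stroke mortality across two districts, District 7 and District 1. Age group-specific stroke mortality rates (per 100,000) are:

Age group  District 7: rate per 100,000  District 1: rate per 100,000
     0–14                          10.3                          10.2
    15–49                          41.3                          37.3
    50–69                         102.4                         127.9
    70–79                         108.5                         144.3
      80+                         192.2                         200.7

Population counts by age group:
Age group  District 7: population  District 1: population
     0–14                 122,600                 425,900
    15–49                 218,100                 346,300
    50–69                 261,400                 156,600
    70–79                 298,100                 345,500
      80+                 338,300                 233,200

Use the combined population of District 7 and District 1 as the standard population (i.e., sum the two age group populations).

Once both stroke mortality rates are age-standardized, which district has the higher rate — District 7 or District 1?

Combined standard total = 2,746,000; weights = 0.1997, 0.2055, 0.1522, 0.2344, 0.2081.
District 7: 0.1997×10.3 + 0.2055×41.3 + 0.1522×102.4 + 0.2344×108.5 + 0.2081×192.2 = 91.5642 per 100,000.
District 1: 0.1997×10.2 + 0.2055×37.3 + 0.1522×127.9 + 0.2344×144.3 + 0.2081×200.7 = 104.7635 per 100,000.
The crude rates (108.52 vs 88.86) would put District 7 higher, but that reflects its age composition; once standardized to a common age structure, District 1 has the higher underlying rate.

District 1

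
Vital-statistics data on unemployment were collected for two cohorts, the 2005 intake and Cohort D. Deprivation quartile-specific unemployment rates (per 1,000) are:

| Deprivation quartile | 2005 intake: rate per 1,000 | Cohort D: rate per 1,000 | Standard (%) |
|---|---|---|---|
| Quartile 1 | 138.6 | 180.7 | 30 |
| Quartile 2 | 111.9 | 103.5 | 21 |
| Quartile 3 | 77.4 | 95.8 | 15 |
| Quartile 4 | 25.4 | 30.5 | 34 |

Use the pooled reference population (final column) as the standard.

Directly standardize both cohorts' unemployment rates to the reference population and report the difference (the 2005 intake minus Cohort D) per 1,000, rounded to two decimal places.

Standard weights: 0.30, 0.21, 0.15, 0.34.
The 2005 intake: 0.3000×138.6 + 0.2100×111.9 + 0.1500×77.4 + 0.3400×25.4 = 85.3250 per 1,000.
Cohort D: 0.3000×180.7 + 0.2100×103.5 + 0.1500×95.8 + 0.3400×30.5 = 100.6850 per 1,000.
Difference = 85.3250 − 100.6850 = -15.3600.

-15.36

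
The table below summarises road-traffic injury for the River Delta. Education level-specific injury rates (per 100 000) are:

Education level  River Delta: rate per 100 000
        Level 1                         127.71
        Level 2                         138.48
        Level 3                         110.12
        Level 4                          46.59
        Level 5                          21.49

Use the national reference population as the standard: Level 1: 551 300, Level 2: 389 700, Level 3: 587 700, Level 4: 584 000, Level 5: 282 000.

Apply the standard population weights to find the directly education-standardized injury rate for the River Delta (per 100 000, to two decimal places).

92.85

Standard total = 2 394 700; weights = 0.2302, 0.1627, 0.2454, 0.2439, 0.1178.
Standardized rate: 0.2302×127.71 + 0.1627×138.48 + 0.2454×110.12 + 0.2439×46.59 + 0.1178×21.49 = 92.8544 per 100 000.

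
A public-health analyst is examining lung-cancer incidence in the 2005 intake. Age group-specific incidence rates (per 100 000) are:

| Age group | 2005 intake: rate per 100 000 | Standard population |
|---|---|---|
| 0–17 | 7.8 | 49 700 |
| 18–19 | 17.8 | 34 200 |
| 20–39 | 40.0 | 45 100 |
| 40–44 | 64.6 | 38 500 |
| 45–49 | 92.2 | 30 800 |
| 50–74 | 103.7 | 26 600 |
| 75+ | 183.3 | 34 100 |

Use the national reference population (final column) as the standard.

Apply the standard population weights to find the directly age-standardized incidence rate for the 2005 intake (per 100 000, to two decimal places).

Standard total = 259 000; weights = 0.1919, 0.1320, 0.1741, 0.1486, 0.1189, 0.1027, 0.1317.
Standardized rate: 0.1919×7.8 + 0.1320×17.8 + 0.1741×40.0 + 0.1486×64.6 + 0.1189×92.2 + 0.1027×103.7 + 0.1317×183.3 = 66.1631 per 100 000.

66.16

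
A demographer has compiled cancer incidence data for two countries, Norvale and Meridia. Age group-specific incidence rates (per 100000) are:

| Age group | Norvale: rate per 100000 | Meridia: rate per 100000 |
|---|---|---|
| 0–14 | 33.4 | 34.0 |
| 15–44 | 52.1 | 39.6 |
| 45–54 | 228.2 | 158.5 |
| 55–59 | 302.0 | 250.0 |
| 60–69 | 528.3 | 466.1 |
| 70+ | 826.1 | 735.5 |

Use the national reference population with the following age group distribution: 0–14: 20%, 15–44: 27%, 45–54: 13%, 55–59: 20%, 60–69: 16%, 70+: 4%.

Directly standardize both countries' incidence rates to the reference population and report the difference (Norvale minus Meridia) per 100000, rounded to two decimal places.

36.29

Standard weights: 0.20, 0.27, 0.13, 0.20, 0.16, 0.04.
Norvale: 0.2000×33.4 + 0.2700×52.1 + 0.1300×228.2 + 0.2000×302.0 + 0.1600×528.3 + 0.0400×826.1 = 228.3850 per 100000.
Meridia: 0.2000×34.0 + 0.2700×39.6 + 0.1300×158.5 + 0.2000×250.0 + 0.1600×466.1 + 0.0400×735.5 = 192.0930 per 100000.
Difference = 228.3850 − 192.0930 = 36.2920.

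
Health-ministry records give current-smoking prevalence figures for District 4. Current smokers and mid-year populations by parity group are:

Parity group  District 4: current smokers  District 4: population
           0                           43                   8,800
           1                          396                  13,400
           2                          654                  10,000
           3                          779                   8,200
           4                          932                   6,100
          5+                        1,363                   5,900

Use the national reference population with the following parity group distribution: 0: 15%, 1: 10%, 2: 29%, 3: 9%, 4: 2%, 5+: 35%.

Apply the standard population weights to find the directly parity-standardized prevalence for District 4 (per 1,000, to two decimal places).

Parity-specific rates per 1,000 for District 4: 4.886, 29.552, 65.400, 95.000, 152.787, 231.017.
Standard weights: 0.15, 0.10, 0.29, 0.09, 0.02, 0.35.
Standardized rate: 0.1500×4.886 + 0.1000×29.552 + 0.2900×65.400 + 0.0900×95.000 + 0.0200×152.787 + 0.3500×231.017 = 115.1158 per 1,000.

115.12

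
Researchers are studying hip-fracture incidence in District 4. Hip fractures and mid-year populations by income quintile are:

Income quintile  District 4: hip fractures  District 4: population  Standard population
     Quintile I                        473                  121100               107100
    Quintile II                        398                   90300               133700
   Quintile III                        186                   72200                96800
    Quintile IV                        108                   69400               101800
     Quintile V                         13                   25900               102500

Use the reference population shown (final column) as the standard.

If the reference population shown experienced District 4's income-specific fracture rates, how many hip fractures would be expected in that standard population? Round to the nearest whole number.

Income-specific rates per 100000 for District 4: 390.59, 440.75, 257.62, 155.62, 50.19.
Expected hip fractures = Σ (standard pop × income-specific rate ÷ 100000)
= 107100×390.59/100000 + 133700×440.75/100000 + 96800×257.62/100000 + 101800×155.62/100000 + 102500×50.19/100000
= 418.32 + 589.29 + 249.37 + 158.42 + 51.45 = 1466.85.

1467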